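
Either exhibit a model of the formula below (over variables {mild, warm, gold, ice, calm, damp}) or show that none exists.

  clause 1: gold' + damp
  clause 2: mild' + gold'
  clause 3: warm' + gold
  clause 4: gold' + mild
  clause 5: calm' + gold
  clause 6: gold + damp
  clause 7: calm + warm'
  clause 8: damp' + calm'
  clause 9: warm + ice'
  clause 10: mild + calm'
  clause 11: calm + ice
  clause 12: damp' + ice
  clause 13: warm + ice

UNSATISFIABLE

Case gold = 0:
The clause (warm') is unit, so warm = 0.
The clause (calm') is unit, so calm = 0.
The clause (damp) is unit, so damp = 1.
The clause (ice') is unit, so ice = 0.
Now (ice) is unsatisfied and unit — conflict.
So gold must be the other value — set gold = 1.
The clause (damp) is unit, so damp = 1.
The clause (mild') is unit, so mild = 0.
Now (mild) is unsatisfied and unit — conflict.
Both values of gold lead to a conflict.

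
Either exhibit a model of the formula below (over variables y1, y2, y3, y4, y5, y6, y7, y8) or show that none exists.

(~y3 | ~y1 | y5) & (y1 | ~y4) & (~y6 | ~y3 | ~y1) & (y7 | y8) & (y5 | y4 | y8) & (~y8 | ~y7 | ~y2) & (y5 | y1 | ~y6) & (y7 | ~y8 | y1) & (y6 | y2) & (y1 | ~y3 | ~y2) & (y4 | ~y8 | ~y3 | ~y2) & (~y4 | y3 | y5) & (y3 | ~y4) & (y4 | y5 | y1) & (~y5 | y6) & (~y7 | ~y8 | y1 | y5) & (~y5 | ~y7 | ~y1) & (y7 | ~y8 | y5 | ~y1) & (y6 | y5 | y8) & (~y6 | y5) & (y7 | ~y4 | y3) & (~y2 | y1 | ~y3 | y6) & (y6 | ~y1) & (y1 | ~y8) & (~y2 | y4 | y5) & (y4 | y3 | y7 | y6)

Branch on y1: set y1 = 0.
(~y4) alone gives y4 = 0.
(y5) alone gives y5 = 1.
(y6) alone gives y6 = 1.
(~y8) alone gives y8 = 0.
(y7) alone gives y7 = 1.
Branch on y3: set y3 = 1.
(~y2) alone gives y2 = 0.
All clauses are satisfied.

y1: 0,  y2: 0,  y3: 1,  y4: 0,  y5: 1,  y6: 1,  y7: 1,  y8: 0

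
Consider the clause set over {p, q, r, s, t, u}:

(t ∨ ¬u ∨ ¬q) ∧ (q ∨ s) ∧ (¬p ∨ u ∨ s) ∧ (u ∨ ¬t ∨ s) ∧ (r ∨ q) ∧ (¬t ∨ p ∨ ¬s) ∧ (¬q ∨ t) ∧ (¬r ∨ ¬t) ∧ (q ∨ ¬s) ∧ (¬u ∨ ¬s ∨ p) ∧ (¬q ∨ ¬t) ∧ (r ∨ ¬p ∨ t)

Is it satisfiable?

Suppose q = True.
(t) alone gives t = True.
That conflicts with the unit clause (¬t).
Undo q and try q = False.
(s) alone gives s = True.
That conflicts with the unit clause (¬s).
Either choice for q ends in contradiction.
No assignment satisfies every clause.

No, unsatisfiable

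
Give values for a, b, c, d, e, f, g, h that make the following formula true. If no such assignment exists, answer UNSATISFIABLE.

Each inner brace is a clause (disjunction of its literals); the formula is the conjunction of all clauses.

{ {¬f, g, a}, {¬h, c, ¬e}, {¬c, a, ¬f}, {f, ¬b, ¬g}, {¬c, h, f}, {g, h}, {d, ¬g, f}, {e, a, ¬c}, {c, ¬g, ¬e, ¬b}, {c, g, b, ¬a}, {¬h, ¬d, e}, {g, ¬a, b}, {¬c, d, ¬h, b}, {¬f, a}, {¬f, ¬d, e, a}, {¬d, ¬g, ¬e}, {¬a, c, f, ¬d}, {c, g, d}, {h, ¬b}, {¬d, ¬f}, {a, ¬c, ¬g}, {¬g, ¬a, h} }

a=False, b=False, c=True, d=True, e=True, f=False, g=False, h=True

Suppose g = False.
From the singleton clause (h), h = True.
Suppose f = False.
Suppose c = True.
Suppose e = True.
Suppose a = False.
Suppose d = True.
Every clause is now satisfied; b is unconstrained.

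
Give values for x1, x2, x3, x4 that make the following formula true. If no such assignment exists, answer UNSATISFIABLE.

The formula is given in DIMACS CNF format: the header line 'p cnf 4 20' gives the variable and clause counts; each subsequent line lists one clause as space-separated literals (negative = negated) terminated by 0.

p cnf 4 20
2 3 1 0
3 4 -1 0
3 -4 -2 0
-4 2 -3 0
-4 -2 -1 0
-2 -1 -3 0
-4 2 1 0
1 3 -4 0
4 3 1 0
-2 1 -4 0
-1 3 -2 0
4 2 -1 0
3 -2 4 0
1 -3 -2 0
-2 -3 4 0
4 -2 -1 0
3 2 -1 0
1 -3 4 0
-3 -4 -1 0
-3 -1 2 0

UNSATISFIABLE

Branch on x2: set x2 = True.
Branch on x3: set x3 = True.
From the singleton clause (¬x1), x1 = False.
But (x1) is also a unit clause — contradiction.
Backtrack on x3: now try x3 = False.
From the singleton clause (¬x4), x4 = False.
But (x4) is also a unit clause — contradiction.
Both values of x3 lead to a conflict.
Backtrack on x2: now try x2 = False.
Branch on x3: set x3 = True.
From the singleton clause (¬x4), x4 = False.
From the singleton clause (¬x1), x1 = False.
But (x1) is also a unit clause — contradiction.
Backtrack on x3: now try x3 = False.
From the singleton clause (x1), x1 = True.
But (¬x1) is also a unit clause — contradiction.
Both values of x3 lead to a conflict.
Both values of x2 lead to a conflict.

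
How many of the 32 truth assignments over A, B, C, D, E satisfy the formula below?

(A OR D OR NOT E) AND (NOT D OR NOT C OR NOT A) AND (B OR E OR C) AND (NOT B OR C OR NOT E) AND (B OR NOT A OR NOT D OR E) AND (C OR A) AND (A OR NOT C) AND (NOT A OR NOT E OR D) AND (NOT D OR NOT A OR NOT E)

There are 2^5 = 32 truth assignments over (A, B, C, D, E).
Split on A. With A = true, the clauses containing A are satisfied and NOT A drops from the rest; 4 of the 2^4 = 16 assignments to the other variables satisfy what remains.
With A = false, by the same count on the reduced clause set, 0 assignments work.
Total: 4 + 0 = 4.

4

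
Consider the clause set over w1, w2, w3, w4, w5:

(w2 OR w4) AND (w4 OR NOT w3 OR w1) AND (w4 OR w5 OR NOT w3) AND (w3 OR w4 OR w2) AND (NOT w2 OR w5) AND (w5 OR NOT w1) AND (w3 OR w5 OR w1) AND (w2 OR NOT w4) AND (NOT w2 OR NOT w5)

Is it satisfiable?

No, unsatisfiable

Branch on w2: set w2 = true.
The clause (w5) is unit, so w5 = true.
Now (NOT w5) is unsatisfied and unit — conflict.
Undo w2 and try w2 = false.
The clause (w4) is unit, so w4 = true.
Now (NOT w4) is unsatisfied and unit — conflict.
Both values of w2 lead to a conflict.
No assignment satisfies every clause.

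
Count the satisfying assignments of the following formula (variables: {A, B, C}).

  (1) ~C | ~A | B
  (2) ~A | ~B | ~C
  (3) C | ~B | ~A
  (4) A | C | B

There are 2^3 = 8 truth assignments over (A, B, C).
Check each against the 4 clauses (columns in the order A, B, C):
  F F F  ✗ fails (A | C | B)
  F F T  ✓ satisfies all
  F T F  ✓ satisfies all
  F T T  ✓ satisfies all
  T F F  ✓ satisfies all
  T F T  ✗ fails (~C | ~A | B)
  T T F  ✗ fails (C | ~B | ~A)
  T T T  ✗ fails (~A | ~B | ~C)
4 of the 8 rows are models.

4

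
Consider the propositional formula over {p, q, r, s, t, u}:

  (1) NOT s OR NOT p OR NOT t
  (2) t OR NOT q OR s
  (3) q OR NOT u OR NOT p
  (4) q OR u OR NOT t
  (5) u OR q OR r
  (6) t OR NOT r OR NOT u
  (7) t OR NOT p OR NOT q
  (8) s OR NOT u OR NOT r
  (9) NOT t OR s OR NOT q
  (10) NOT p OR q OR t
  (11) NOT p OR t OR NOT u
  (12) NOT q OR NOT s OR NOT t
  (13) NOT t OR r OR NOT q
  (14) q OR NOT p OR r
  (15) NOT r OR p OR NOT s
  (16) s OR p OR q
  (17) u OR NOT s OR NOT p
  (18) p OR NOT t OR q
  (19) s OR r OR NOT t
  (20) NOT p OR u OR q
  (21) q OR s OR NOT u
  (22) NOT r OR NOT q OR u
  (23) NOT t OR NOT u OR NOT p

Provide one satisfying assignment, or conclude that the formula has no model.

Suppose s = true.
Suppose p = false.
The clause (NOT r) is unit, so r = false.
Suppose u = true.
Suppose q = true.
The clause (NOT t) is unit, so t = false.
This assignment satisfies each clause.

p=false, q=true, r=false, s=true, t=false, u=true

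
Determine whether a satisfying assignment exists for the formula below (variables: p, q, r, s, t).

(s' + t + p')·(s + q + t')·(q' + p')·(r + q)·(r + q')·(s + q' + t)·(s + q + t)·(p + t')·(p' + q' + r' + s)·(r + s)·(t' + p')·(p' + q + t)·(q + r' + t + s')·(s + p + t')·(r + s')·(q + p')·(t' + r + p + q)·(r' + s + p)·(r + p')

Branch on q: set q = 1.
The clause (p') is unit, so p = 0.
The clause (r) is unit, so r = 1.
The clause (t') is unit, so t = 0.
The clause (s) is unit, so s = 1.
Every clause now holds.
A satisfying assignment: p ↦ 0, q ↦ 1, r ↦ 1, s ↦ 1, t ↦ 0.

Yes, satisfiable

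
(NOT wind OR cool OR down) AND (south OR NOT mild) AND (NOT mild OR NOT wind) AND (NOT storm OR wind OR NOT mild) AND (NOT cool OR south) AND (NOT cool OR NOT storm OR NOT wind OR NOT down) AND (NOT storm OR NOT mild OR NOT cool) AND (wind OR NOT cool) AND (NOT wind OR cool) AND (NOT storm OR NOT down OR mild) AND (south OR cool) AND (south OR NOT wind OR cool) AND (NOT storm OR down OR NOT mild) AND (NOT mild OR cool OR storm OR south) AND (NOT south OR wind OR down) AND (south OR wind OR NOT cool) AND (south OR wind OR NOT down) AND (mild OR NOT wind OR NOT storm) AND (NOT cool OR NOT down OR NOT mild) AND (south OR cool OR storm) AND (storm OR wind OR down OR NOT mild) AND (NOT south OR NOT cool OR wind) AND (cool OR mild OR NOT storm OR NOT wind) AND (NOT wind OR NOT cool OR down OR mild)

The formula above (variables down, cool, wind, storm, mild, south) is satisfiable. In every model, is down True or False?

Suppose down = false.
Try wind = false.
(NOT cool) alone gives cool = false.
(south) alone gives south = true.
But (NOT south) is also a unit clause — contradiction.
Backtrack on wind: now try wind = true.
(cool) alone gives cool = true.
(NOT mild) alone gives mild = false.
But (mild) is also a unit clause — contradiction.
Both values of wind lead to a conflict.
So every satisfying assignment has down = True.

True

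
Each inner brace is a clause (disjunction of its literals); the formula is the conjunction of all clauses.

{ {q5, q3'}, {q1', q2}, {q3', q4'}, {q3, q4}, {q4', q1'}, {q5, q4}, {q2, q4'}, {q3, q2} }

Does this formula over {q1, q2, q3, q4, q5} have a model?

Case q5 = 0:
(q3') alone gives q3 = 0.
(q4) alone gives q4 = 1.
(q1') alone gives q1 = 0.
(q2) alone gives q2 = 1.
This assignment satisfies each clause.
A satisfying assignment: q1 ↦ 0,  q2 ↦ 1,  q3 ↦ 0,  q4 ↦ 1,  q5 ↦ 0.

Satisfiable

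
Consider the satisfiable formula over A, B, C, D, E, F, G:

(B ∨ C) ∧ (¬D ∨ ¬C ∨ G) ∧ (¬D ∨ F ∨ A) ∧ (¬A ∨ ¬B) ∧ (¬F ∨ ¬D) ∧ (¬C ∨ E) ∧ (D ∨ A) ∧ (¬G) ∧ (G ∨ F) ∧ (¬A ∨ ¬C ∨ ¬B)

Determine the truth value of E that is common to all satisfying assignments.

Suppose E = False.
The clause (¬C) is unit, so C = False.
The clause (B) is unit, so B = True.
The clause (¬A) is unit, so A = False.
The clause (D) is unit, so D = True.
The clause (F) is unit, so F = True.
But (¬F) is also a unit clause — contradiction.
So every satisfying assignment has E = True.

True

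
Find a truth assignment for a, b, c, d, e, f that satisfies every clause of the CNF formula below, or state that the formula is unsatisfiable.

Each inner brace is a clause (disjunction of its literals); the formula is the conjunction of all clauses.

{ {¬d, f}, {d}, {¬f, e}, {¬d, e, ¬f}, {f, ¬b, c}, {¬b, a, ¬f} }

a: True; b: False; c: True; d: True; e: True; f: True

From the singleton clause (d), d = True.
From the singleton clause (f), f = True.
From the singleton clause (e), e = True.
Case b = False:
No clause remains; a, c are free.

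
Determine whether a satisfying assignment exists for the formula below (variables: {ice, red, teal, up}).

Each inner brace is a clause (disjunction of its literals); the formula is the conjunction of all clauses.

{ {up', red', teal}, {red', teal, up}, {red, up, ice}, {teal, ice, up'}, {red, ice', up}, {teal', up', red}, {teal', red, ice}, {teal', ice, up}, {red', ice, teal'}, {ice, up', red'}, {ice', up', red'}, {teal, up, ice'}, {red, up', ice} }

Branch on up: set up = 1.
Branch on red: set red = 0.
The clause (teal') is unit, so teal = 0.
The clause (ice) is unit, so ice = 1.
This assignment satisfies each clause.
A satisfying assignment: ice=1; red=0; teal=0; up=1.

Satisfiable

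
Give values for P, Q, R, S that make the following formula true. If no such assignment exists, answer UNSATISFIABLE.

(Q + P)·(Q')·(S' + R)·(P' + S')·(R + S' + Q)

(Q') alone gives Q = 0.
(P) alone gives P = 1.
(S') alone gives S = 0.
No clause remains; R is free.

P=1, Q=0, R=1, S=0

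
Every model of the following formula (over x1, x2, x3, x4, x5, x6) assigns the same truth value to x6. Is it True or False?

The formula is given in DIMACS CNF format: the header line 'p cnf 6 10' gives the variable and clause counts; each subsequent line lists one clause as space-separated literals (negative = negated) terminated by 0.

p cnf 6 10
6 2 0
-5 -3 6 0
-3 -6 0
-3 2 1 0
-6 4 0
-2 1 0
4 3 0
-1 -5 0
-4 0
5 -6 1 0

False

Suppose x6 = True.
From the singleton clause (¬x3), x3 = False.
From the singleton clause (x4), x4 = True.
But (¬x4) is also a unit clause — contradiction.
So every satisfying assignment has x6 = False.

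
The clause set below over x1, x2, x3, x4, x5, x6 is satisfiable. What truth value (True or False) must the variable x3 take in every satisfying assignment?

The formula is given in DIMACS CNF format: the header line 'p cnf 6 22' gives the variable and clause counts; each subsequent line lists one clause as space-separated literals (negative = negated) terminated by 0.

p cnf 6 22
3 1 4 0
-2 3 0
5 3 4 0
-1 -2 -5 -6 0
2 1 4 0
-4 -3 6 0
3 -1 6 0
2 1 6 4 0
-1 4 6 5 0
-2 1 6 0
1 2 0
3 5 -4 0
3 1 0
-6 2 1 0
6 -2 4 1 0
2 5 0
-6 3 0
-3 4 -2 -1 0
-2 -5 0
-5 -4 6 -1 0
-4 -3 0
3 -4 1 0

Suppose x3 = False.
From the singleton clause (¬x2), x2 = False.
From the singleton clause (x1), x1 = True.
From the singleton clause (x6), x6 = True.
Now (¬x6) is unsatisfied and unit — conflict.
So every satisfying assignment has x3 = True.

True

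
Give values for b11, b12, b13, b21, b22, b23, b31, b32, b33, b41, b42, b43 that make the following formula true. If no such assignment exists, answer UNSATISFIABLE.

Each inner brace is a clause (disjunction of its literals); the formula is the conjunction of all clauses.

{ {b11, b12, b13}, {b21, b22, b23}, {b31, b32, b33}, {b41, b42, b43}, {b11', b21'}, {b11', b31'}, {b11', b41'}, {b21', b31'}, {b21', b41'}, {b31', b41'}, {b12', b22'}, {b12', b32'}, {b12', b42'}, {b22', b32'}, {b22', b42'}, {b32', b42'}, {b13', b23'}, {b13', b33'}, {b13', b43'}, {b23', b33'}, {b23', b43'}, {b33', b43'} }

Branch on b11: set b11 = 0.
Branch on b12: set b12 = 1.
The clause (b22') is unit, so b22 = 0.
The clause (b32') is unit, so b32 = 0.
The clause (b42') is unit, so b42 = 0.
Branch on b21: set b21 = 1.
The clause (b31') is unit, so b31 = 0.
The clause (b33) is unit, so b33 = 1.
The clause (b41') is unit, so b41 = 0.
The clause (b43) is unit, so b43 = 1.
That conflicts with the unit clause (b43').
That branch fails; take b21 = 0 instead.
The clause (b23) is unit, so b23 = 1.
The clause (b13') is unit, so b13 = 0.
The clause (b33') is unit, so b33 = 0.
The clause (b31) is unit, so b31 = 1.
The clause (b41') is unit, so b41 = 0.
The clause (b43) is unit, so b43 = 1.
That conflicts with the unit clause (b43').
Either choice for b21 ends in contradiction.
That branch fails; take b12 = 0 instead.
The clause (b13) is unit, so b13 = 1.
The clause (b23') is unit, so b23 = 0.
The clause (b33') is unit, so b33 = 0.
The clause (b43') is unit, so b43 = 0.
Branch on b21: set b21 = 1.
The clause (b31') is unit, so b31 = 0.
The clause (b32) is unit, so b32 = 1.
The clause (b41') is unit, so b41 = 0.
The clause (b42) is unit, so b42 = 1.
That conflicts with the unit clause (b42').
That branch fails; take b21 = 0 instead.
The clause (b22) is unit, so b22 = 1.
The clause (b32') is unit, so b32 = 0.
The clause (b31) is unit, so b31 = 1.
The clause (b41') is unit, so b41 = 0.
The clause (b42) is unit, so b42 = 1.
That conflicts with the unit clause (b42').
Either choice for b21 ends in contradiction.
Either choice for b12 ends in contradiction.
That branch fails; take b11 = 1 instead.
The clause (b21') is unit, so b21 = 0.
The clause (b31') is unit, so b31 = 0.
The clause (b41') is unit, so b41 = 0.
Branch on b22: set b22 = 1.
The clause (b12') is unit, so b12 = 0.
The clause (b32') is unit, so b32 = 0.
The clause (b33) is unit, so b33 = 1.
The clause (b42') is unit, so b42 = 0.
The clause (b43) is unit, so b43 = 1.
That conflicts with the unit clause (b43').
That branch fails; take b22 = 0 instead.
The clause (b23) is unit, so b23 = 1.
The clause (b13') is unit, so b13 = 0.
The clause (b33') is unit, so b33 = 0.
The clause (b32) is unit, so b32 = 1.
The clause (b12') is unit, so b12 = 0.
The clause (b42') is unit, so b42 = 0.
The clause (b43) is unit, so b43 = 1.
That conflicts with the unit clause (b43').
Either choice for b22 ends in contradiction.
Either choice for b11 ends in contradiction.

UNSATISFIABLE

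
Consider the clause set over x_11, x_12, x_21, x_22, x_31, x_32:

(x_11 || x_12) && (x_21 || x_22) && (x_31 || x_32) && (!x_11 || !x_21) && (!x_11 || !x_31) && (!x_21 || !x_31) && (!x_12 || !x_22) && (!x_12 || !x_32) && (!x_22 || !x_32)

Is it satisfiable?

Suppose x_11 = true.
Unit clause (!x_21) forces x_21 = false.
Unit clause (x_22) forces x_22 = true.
Unit clause (!x_31) forces x_31 = false.
Unit clause (x_32) forces x_32 = true.
Now (!x_32) is unsatisfied and unit — conflict.
Undo x_11 and try x_11 = false.
Unit clause (x_12) forces x_12 = true.
Unit clause (!x_22) forces x_22 = false.
Unit clause (x_21) forces x_21 = true.
Unit clause (!x_31) forces x_31 = false.
Unit clause (x_32) forces x_32 = true.
Now (!x_32) is unsatisfied and unit — conflict.
Neither x_11 = true nor x_11 = false works.
No assignment satisfies every clause.

No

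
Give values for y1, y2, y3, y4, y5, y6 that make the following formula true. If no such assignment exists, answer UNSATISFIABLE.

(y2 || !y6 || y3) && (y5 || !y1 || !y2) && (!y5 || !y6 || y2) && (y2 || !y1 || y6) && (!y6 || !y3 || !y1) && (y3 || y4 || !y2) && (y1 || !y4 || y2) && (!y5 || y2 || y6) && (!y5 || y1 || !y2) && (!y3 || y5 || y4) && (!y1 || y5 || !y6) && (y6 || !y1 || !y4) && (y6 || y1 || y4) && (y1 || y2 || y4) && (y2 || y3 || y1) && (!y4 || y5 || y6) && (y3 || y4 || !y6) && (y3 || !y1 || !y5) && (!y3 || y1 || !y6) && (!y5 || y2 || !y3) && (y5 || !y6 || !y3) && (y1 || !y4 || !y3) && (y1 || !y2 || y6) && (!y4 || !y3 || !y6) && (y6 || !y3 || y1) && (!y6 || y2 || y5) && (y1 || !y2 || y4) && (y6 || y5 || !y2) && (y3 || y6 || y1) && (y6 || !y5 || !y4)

Try y2 = true.
Try y5 = true.
The clause (y1) is unit, so y1 = true.
The clause (y3) is unit, so y3 = true.
The clause (!y6) is unit, so y6 = false.
The clause (!y4) is unit, so y4 = false.
Every clause now holds.

y1: true,  y2: true,  y3: true,  y4: false,  y5: true,  y6: false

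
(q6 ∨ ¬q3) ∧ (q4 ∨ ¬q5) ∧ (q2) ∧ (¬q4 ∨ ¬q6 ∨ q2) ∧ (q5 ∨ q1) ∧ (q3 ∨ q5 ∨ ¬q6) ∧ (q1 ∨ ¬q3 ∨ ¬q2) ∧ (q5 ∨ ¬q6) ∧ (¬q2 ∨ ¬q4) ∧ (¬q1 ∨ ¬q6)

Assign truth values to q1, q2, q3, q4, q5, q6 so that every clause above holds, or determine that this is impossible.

q1 ↦ True,  q2 ↦ True,  q3 ↦ False,  q4 ↦ False,  q5 ↦ False,  q6 ↦ False

From the singleton clause (q2), q2 = True.
From the singleton clause (¬q4), q4 = False.
From the singleton clause (¬q5), q5 = False.
From the singleton clause (q1), q1 = True.
From the singleton clause (¬q6), q6 = False.
From the singleton clause (¬q3), q3 = False.
All clauses are satisfied.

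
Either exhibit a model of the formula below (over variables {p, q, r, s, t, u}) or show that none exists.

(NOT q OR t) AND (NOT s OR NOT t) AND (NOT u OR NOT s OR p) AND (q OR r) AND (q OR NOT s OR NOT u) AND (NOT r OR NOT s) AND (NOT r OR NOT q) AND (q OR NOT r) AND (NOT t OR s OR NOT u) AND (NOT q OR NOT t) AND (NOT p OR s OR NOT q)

UNSATISFIABLE

Case q = false:
The clause (r) is unit, so r = true.
But (NOT r) is also a unit clause — contradiction.
Backtrack on q: now try q = true.
The clause (t) is unit, so t = true.
But (NOT t) is also a unit clause — contradiction.
Both values of q lead to a conflict.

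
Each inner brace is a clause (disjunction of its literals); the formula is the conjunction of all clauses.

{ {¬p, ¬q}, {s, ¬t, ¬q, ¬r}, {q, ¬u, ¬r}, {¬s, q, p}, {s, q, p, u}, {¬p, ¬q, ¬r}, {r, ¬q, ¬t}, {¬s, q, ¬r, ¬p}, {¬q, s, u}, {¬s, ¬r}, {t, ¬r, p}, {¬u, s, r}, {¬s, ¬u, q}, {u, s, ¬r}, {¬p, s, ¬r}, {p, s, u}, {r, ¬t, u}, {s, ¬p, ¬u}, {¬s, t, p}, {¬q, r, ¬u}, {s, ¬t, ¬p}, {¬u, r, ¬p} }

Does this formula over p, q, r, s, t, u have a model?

Yes, satisfiable

Branch on p: set p = True.
(¬q) alone gives q = False.
Branch on u: set u = False.
Branch on s: set s = True.
(¬r) alone gives r = False.
(¬t) alone gives t = False.
All clauses are satisfied.
A satisfying assignment: p: True,  q: False,  r: False,  s: True,  t: False,  u: False.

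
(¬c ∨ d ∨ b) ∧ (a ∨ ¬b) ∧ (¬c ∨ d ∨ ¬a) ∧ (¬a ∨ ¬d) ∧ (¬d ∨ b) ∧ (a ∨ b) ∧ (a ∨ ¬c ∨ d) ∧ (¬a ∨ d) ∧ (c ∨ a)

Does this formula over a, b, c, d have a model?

Try a = True.
The clause (¬d) is unit, so d = False.
That conflicts with the unit clause (d).
Backtrack on a: now try a = False.
The clause (¬b) is unit, so b = False.
That conflicts with the unit clause (b).
Both values of a lead to a conflict.
No assignment satisfies every clause.

No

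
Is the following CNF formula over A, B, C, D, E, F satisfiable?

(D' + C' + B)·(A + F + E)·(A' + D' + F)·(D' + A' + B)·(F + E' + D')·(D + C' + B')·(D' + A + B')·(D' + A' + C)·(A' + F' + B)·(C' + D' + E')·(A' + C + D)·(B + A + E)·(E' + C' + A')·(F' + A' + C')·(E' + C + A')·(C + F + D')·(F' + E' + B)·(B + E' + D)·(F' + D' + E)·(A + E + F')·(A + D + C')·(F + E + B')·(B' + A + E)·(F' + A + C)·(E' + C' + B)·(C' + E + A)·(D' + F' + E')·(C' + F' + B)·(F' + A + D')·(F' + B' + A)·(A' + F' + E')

Yes, satisfiable

Case D = 0:
Case C = 1:
Unit clause (B') forces B = 0.
Unit clause (E') forces E = 0.
Unit clause (A) forces A = 1.
Unit clause (F') forces F = 0.
Every clause now holds.
A satisfying assignment: A=1, B=0, C=1, D=0, E=0, F=0.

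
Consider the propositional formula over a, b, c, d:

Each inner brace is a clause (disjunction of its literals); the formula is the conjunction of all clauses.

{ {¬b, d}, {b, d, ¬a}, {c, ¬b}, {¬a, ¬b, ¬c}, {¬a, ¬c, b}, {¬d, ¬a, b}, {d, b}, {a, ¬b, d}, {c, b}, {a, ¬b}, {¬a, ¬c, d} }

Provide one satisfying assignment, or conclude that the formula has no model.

Branch on b: set b = False.
Unit clause (d) forces d = True.
Unit clause (¬a) forces a = False.
Unit clause (c) forces c = True.
Every clause now holds.

a: False, b: False, c: True, d: True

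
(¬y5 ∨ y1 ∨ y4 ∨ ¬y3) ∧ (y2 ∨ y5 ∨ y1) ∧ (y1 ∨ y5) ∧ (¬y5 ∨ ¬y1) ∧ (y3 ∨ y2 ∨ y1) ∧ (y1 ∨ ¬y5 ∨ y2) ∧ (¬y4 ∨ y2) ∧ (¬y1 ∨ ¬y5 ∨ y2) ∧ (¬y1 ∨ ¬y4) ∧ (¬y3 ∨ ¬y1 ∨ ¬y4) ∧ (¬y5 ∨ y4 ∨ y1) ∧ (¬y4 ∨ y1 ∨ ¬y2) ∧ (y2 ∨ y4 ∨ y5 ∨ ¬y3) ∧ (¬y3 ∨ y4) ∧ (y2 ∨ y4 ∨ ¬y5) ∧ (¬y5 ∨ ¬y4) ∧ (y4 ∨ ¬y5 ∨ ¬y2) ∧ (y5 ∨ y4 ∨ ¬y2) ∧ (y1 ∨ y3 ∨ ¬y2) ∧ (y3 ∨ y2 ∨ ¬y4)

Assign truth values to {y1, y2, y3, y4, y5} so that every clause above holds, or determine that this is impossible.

y1=True; y2=False; y3=False; y4=False; y5=False

Try y1 = True.
The clause (¬y5) is unit, so y5 = False.
The clause (¬y4) is unit, so y4 = False.
The clause (¬y3) is unit, so y3 = False.
The clause (¬y2) is unit, so y2 = False.
All clauses are satisfied.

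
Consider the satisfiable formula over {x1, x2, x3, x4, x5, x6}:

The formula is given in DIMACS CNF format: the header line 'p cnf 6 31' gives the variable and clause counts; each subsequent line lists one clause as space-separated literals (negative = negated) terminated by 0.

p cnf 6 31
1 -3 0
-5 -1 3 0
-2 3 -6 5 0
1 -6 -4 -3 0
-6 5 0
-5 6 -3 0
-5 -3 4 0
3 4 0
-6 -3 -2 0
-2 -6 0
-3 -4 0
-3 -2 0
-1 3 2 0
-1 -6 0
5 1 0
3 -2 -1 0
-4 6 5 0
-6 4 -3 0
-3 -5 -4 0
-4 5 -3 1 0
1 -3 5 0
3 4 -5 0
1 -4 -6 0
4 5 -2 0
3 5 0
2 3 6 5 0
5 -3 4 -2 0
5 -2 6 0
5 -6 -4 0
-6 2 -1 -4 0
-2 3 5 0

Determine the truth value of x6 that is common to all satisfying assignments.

False

Suppose x6 = True.
From the singleton clause (x5), x5 = True.
From the singleton clause (¬x2), x2 = False.
From the singleton clause (¬x1), x1 = False.
From the singleton clause (¬x3), x3 = False.
From the singleton clause (x4), x4 = True.
That conflicts with the unit clause (¬x4).
So every satisfying assignment has x6 = False.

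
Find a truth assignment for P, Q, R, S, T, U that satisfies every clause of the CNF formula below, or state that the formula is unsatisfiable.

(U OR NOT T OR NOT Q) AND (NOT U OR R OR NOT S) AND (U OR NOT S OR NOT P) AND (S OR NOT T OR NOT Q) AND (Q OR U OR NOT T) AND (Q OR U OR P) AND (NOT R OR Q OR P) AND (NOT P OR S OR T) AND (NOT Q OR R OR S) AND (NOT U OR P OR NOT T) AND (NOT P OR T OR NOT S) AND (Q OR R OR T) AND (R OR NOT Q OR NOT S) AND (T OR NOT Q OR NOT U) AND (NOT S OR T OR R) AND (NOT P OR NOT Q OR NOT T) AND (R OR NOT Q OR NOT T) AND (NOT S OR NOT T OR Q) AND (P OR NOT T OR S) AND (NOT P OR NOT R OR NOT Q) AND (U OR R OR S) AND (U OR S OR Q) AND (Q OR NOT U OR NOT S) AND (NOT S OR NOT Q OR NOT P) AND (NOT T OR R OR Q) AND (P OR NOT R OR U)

Case U = true:
Case R = true:
Case Q = false:
(P) alone gives P = true.
(NOT S) alone gives S = false.
(T) alone gives T = true.
Every clause now holds.

P: true,  Q: false,  R: true,  S: false,  T: true,  U: true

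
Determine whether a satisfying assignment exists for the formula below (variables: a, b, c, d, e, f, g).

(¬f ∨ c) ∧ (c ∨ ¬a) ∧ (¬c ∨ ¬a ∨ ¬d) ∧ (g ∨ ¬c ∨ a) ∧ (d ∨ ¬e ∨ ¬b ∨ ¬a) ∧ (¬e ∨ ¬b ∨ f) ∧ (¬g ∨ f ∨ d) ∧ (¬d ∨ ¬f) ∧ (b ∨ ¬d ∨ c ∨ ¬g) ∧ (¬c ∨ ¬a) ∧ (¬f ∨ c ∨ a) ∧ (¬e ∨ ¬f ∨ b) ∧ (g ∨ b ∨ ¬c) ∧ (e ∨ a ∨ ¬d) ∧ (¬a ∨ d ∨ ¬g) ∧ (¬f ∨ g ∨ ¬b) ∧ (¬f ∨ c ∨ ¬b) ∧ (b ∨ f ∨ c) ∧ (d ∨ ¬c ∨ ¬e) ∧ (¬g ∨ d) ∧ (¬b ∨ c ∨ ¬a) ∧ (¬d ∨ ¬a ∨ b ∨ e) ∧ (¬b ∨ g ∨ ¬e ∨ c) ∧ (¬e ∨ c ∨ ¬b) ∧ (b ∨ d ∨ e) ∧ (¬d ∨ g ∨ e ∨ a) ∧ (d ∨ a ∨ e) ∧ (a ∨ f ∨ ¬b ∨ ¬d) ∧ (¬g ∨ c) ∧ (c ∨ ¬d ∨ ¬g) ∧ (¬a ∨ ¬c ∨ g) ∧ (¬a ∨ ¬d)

Yes, satisfiable

Branch on f: set f = False.
Branch on c: set c = True.
Unit clause (¬a) forces a = False.
Unit clause (g) forces g = True.
Unit clause (d) forces d = True.
Unit clause (e) forces e = True.
Unit clause (¬b) forces b = False.
Every clause now holds.
A satisfying assignment: a ↦ False,  b ↦ False,  c ↦ True,  d ↦ True,  e ↦ True,  f ↦ False,  g ↦ True.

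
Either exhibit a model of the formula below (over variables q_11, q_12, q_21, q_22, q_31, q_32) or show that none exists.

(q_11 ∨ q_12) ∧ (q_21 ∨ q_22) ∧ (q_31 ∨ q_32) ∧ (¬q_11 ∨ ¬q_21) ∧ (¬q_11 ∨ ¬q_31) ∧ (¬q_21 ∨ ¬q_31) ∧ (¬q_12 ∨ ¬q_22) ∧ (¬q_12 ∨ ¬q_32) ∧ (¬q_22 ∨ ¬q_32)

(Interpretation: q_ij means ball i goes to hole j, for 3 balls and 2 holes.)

UNSATISFIABLE

Suppose q_11 = True.
Unit clause (¬q_21) forces q_21 = False.
Unit clause (q_22) forces q_22 = True.
Unit clause (¬q_31) forces q_31 = False.
Unit clause (q_32) forces q_32 = True.
Now (¬q_32) is unsatisfied and unit — conflict.
Undo q_11 and try q_11 = False.
Unit clause (q_12) forces q_12 = True.
Unit clause (¬q_22) forces q_22 = False.
Unit clause (q_21) forces q_21 = True.
Unit clause (¬q_31) forces q_31 = False.
Unit clause (q_32) forces q_32 = True.
Now (¬q_32) is unsatisfied and unit — conflict.
Either choice for q_11 ends in contradiction.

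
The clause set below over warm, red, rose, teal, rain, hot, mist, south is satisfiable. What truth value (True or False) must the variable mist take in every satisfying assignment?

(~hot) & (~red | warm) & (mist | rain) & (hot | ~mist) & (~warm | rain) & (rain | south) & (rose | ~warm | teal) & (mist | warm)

False

Suppose mist = 1.
From the singleton clause (~hot), hot = 0.
That conflicts with the unit clause (hot).
So every satisfying assignment has mist = False.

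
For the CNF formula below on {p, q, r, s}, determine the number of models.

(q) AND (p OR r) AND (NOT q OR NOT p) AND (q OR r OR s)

There are 2^4 = 16 truth assignments over (p, q, r, s).
Split on r. With r = true, the clauses containing r are satisfied and NOT r drops from the rest; 2 of the 2^3 = 8 assignments to the other variables satisfy what remains.
With r = false, by the same count on the reduced clause set, 0 assignments work.
Total: 2 + 0 = 2.

2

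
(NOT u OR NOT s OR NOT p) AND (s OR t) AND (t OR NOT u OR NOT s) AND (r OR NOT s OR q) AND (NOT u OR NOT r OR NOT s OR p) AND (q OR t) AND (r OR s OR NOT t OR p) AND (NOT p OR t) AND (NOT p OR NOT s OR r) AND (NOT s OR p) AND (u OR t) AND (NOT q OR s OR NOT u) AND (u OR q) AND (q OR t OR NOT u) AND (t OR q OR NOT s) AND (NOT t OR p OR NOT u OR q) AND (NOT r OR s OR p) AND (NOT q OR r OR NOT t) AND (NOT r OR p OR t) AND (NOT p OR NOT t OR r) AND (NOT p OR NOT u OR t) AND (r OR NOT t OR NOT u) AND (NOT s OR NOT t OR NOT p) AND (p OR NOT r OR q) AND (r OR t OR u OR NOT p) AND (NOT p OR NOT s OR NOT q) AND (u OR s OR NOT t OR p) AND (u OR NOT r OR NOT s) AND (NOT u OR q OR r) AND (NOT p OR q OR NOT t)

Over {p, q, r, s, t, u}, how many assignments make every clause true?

1

There are 2^6 = 64 truth assignments over (p, q, r, s, t, u).
Split on p. With p = true, the clauses containing p are satisfied and NOT p drops from the rest; 1 of the 2^5 = 32 assignments to the other variables satisfy what remains.
With p = false, by the same count on the reduced clause set, 0 assignments work.
(One model: p=T, q=T, r=T, s=F, t=T, u=F.)
Total: 1 + 0 = 1.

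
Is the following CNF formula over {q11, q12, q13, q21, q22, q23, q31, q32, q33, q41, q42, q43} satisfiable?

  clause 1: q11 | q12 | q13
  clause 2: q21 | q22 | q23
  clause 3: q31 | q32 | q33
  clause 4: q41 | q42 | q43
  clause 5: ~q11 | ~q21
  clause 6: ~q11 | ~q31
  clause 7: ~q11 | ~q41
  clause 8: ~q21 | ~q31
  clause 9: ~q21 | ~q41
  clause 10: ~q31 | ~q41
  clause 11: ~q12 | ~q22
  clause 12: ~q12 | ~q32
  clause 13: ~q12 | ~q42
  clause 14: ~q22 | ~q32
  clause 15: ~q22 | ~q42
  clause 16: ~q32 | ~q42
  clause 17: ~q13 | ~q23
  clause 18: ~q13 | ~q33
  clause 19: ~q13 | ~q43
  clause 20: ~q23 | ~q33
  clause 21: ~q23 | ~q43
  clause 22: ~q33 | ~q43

Suppose q11 = 0.
Suppose q12 = 1.
From the singleton clause (~q22), q22 = 0.
From the singleton clause (~q32), q32 = 0.
From the singleton clause (~q42), q42 = 0.
Suppose q21 = 1.
From the singleton clause (~q31), q31 = 0.
From the singleton clause (q33), q33 = 1.
From the singleton clause (~q41), q41 = 0.
From the singleton clause (q43), q43 = 1.
Now (~q43) is unsatisfied and unit — conflict.
Backtrack on q21: now try q21 = 0.
From the singleton clause (q23), q23 = 1.
From the singleton clause (~q13), q13 = 0.
From the singleton clause (~q33), q33 = 0.
From the singleton clause (q31), q31 = 1.
From the singleton clause (~q41), q41 = 0.
From the singleton clause (q43), q43 = 1.
Now (~q43) is unsatisfied and unit — conflict.
Neither q21 = 1 nor q21 = 0 works.
Backtrack on q12: now try q12 = 0.
From the singleton clause (q13), q13 = 1.
From the singleton clause (~q23), q23 = 0.
From the singleton clause (~q33), q33 = 0.
From the singleton clause (~q43), q43 = 0.
Suppose q21 = 1.
From the singleton clause (~q31), q31 = 0.
From the singleton clause (q32), q32 = 1.
From the singleton clause (~q41), q41 = 0.
From the singleton clause (q42), q42 = 1.
Now (~q42) is unsatisfied and unit — conflict.
Backtrack on q21: now try q21 = 0.
From the singleton clause (q22), q22 = 1.
From the singleton clause (~q32), q32 = 0.
From the singleton clause (q31), q31 = 1.
From the singleton clause (~q41), q41 = 0.
From the singleton clause (q42), q42 = 1.
Now (~q42) is unsatisfied and unit — conflict.
Neither q21 = 1 nor q21 = 0 works.
Neither q12 = 1 nor q12 = 0 works.
Backtrack on q11: now try q11 = 1.
From the singleton clause (~q21), q21 = 0.
From the singleton clause (~q31), q31 = 0.
From the singleton clause (~q41), q41 = 0.
Suppose q22 = 1.
From the singleton clause (~q12), q12 = 0.
From the singleton clause (~q32), q32 = 0.
From the singleton clause (q33), q33 = 1.
From the singleton clause (~q42), q42 = 0.
From the singleton clause (q43), q43 = 1.
Now (~q43) is unsatisfied and unit — conflict.
Backtrack on q22: now try q22 = 0.
From the singleton clause (q23), q23 = 1.
From the singleton clause (~q13), q13 = 0.
From the singleton clause (~q33), q33 = 0.
From the singleton clause (q32), q32 = 1.
From the singleton clause (~q12), q12 = 0.
From the singleton clause (~q42), q42 = 0.
From the singleton clause (q43), q43 = 1.
Now (~q43) is unsatisfied and unit — conflict.
Neither q22 = 1 nor q22 = 0 works.
Neither q11 = 1 nor q11 = 0 works.
No assignment satisfies every clause.

Unsatisfiable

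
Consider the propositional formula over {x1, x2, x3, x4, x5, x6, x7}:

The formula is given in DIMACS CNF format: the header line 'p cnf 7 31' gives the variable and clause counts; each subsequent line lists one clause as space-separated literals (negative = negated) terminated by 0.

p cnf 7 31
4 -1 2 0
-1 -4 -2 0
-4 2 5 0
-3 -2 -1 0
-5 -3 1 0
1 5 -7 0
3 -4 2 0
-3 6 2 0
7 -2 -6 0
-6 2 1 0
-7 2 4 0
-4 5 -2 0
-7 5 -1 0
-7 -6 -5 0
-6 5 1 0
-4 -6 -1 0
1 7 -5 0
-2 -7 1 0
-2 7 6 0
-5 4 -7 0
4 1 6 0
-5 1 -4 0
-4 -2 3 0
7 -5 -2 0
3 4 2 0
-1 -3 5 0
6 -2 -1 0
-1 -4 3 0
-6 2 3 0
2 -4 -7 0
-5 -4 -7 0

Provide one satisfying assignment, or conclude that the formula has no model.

UNSATISFIABLE

Case x4 = True:
Case x1 = False:
(¬x5) alone gives x5 = False.
(x2) alone gives x2 = True.
Now (¬x2) is unsatisfied and unit — conflict.
That branch fails; take x1 = True instead.
(¬x2) alone gives x2 = False.
(x5) alone gives x5 = True.
(x3) alone gives x3 = True.
(x6) alone gives x6 = True.
Now (¬x6) is unsatisfied and unit — conflict.
Both values of x1 lead to a conflict.
That branch fails; take x4 = False instead.
Case x1 = False:
(x6) alone gives x6 = True.
(x2) alone gives x2 = True.
(x7) alone gives x7 = True.
Now (¬x7) is unsatisfied and unit — conflict.
That branch fails; take x1 = True instead.
(x2) alone gives x2 = True.
(¬x3) alone gives x3 = False.
(x6) alone gives x6 = True.
(x7) alone gives x7 = True.
(x5) alone gives x5 = True.
Now (¬x5) is unsatisfied and unit — conflict.
Both values of x1 lead to a conflict.
Both values of x4 lead to a conflict.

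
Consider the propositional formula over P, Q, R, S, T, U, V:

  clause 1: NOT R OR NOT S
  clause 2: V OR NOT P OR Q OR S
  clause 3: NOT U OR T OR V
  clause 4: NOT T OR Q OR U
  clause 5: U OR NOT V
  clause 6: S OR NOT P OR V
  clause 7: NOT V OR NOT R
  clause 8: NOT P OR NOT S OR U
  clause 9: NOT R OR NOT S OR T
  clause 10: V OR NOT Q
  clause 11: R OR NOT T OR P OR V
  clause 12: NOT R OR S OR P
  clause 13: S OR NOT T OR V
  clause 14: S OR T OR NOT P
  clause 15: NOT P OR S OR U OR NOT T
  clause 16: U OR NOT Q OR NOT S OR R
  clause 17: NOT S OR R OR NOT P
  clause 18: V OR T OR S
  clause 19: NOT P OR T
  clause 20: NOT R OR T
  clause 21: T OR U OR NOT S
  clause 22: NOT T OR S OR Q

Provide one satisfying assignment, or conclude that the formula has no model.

P: false,  Q: false,  R: false,  S: false,  T: false,  U: true,  V: true

Branch on R: set R = false.
Branch on U: set U = true.
Branch on T: set T = false.
From the singleton clause (V), V = true.
From the singleton clause (NOT P), P = false.
All clauses hold; Q, S can take either value.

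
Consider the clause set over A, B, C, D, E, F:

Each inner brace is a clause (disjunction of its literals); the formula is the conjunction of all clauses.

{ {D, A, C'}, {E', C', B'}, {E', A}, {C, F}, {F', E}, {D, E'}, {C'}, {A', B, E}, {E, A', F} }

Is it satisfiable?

The clause (C') is unit, so C = 0.
The clause (F) is unit, so F = 1.
The clause (E) is unit, so E = 1.
The clause (A) is unit, so A = 1.
The clause (D) is unit, so D = 1.
No clause remains; B is free.
A satisfying assignment: A ↦ 1, B ↦ 1, C ↦ 0, D ↦ 1, E ↦ 1, F ↦ 1.

Satisfiable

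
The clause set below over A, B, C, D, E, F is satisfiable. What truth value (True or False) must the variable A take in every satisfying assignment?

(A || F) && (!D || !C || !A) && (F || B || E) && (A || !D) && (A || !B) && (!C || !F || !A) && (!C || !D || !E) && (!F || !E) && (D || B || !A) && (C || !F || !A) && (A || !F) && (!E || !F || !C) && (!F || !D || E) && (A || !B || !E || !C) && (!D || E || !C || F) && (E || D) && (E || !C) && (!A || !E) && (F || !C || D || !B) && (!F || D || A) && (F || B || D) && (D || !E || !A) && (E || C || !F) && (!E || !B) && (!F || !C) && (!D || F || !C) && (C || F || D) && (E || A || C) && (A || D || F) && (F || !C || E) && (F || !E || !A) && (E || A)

True

Suppose A = false.
(F) alone gives F = true.
Now (!F) is unsatisfied and unit — conflict.
So every satisfying assignment has A = True.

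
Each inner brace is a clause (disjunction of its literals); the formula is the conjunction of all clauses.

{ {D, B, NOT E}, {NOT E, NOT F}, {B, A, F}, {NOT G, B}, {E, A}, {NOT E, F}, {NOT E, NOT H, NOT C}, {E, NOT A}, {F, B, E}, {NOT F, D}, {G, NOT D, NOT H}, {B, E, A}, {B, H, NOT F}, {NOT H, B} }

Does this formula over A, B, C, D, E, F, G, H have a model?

Try E = false.
From the singleton clause (A), A = true.
That conflicts with the unit clause (NOT A).
So E must be the other value — set E = true.
From the singleton clause (NOT F), F = false.
That conflicts with the unit clause (F).
Neither E = true nor E = false works.
No assignment satisfies every clause.

No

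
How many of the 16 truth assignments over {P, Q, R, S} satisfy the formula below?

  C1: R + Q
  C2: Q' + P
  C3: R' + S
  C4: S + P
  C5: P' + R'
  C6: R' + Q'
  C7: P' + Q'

There are 2^4 = 16 truth assignments over (P, Q, R, S).
Check each against the 7 clauses (columns in the order P, Q, R, S):
  F F F F  ✗ fails (R + Q)
  F F F T  ✗ fails (R + Q)
  F F T F  ✗ fails (R' + S)
  F F T T  ✓ satisfies all
  F T F F  ✗ fails (Q' + P)
  F T F T  ✗ fails (Q' + P)
  F T T F  ✗ fails (Q' + P)
  F T T T  ✗ fails (Q' + P)
  T F F F  ✗ fails (R + Q)
  T F F T  ✗ fails (R + Q)
  T F T F  ✗ fails (R' + S)
  T F T T  ✗ fails (P' + R')
  T T F F  ✗ fails (P' + Q')
  T T F T  ✗ fails (P' + Q')
  T T T F  ✗ fails (R' + S)
  T T T T  ✗ fails (P' + R')
1 of the 16 rows is a model.

1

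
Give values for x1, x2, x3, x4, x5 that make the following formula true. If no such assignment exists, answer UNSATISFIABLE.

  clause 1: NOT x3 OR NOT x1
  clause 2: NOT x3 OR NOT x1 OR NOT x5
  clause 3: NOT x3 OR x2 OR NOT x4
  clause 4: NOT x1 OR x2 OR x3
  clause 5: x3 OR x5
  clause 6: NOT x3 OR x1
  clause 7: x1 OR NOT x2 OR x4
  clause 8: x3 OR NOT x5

UNSATISFIABLE

Branch on x3: set x3 = false.
From the singleton clause (x5), x5 = true.
That conflicts with the unit clause (NOT x5).
So x3 must be the other value — set x3 = true.
From the singleton clause (NOT x1), x1 = false.
That conflicts with the unit clause (x1).
Neither x3 = true nor x3 = false works.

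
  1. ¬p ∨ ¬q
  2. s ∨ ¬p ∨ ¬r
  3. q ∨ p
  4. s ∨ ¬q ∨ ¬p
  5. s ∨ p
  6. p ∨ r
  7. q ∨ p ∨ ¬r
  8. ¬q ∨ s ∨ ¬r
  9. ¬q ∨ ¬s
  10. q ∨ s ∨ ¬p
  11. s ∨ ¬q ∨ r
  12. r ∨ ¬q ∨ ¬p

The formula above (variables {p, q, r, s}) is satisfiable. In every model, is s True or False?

True

Suppose s = False.
Unit clause (p) forces p = True.
Unit clause (¬q) forces q = False.
But (q) is also a unit clause — contradiction.
So every satisfying assignment has s = True.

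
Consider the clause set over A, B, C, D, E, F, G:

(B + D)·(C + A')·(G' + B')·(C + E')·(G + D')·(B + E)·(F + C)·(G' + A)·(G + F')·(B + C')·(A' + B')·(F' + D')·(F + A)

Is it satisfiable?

Unsatisfiable

Suppose B = 1.
The clause (G') is unit, so G = 0.
The clause (D') is unit, so D = 0.
The clause (F') is unit, so F = 0.
The clause (C) is unit, so C = 1.
The clause (A') is unit, so A = 0.
Now (A) is unsatisfied and unit — conflict.
Undo B and try B = 0.
The clause (D) is unit, so D = 1.
The clause (G) is unit, so G = 1.
The clause (E) is unit, so E = 1.
The clause (C) is unit, so C = 1.
Now (C') is unsatisfied and unit — conflict.
Both values of B lead to a conflict.
No assignment satisfies every clause.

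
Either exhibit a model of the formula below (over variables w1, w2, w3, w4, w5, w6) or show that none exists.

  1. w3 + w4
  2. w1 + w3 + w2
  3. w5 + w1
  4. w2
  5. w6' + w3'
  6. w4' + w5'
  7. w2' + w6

(w2) alone gives w2 = 1.
(w6) alone gives w6 = 1.
(w3') alone gives w3 = 0.
(w4) alone gives w4 = 1.
(w5') alone gives w5 = 0.
(w1) alone gives w1 = 1.
Every clause now holds.

w1 ↦ 1,  w2 ↦ 1,  w3 ↦ 0,  w4 ↦ 1,  w5 ↦ 0,  w6 ↦ 1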